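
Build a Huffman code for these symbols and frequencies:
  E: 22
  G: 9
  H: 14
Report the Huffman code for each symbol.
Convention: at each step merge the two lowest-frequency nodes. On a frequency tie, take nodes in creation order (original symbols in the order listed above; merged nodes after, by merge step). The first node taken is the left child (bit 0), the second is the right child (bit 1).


Huffman tree construction:
Step 1: Merge G(9) + H(14) = 23
Step 2: Merge E(22) + (G+H)(23) = 45
Read each symbol's code off the tree from the root (left child = 0, right child = 1).

Codes:
  E: 0 (length 1)
  G: 10 (length 2)
  H: 11 (length 2)
Average code length: 68/45 = 1.5111 bits/symbol


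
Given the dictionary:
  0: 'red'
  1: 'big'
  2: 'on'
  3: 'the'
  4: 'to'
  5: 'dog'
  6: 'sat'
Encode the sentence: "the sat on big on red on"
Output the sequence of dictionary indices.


Look up each word in the dictionary:
  'the' -> 3
  'sat' -> 6
  'on' -> 2
  'big' -> 1
  'on' -> 2
  'red' -> 0
  'on' -> 2

Encoded: [3, 6, 2, 1, 2, 0, 2]


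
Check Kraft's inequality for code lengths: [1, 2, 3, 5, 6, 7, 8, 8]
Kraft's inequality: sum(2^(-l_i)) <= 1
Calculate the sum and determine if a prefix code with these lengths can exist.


Sum = 2^(-1) + 2^(-2) + 2^(-3) + 2^(-5) + 2^(-6) + 2^(-7) + 2^(-8) + 2^(-8)
    = 0.5 + 0.25 + 0.125 + 0.03125 + 0.015625 + 0.0078125 + 0.00390625 + 0.00390625
    = 240/256 = 0.9375
Since 0.9375 <= 1, Kraft's inequality IS satisfied.
A prefix code with these lengths CAN exist.

Kraft sum = 0.9375. Satisfied.


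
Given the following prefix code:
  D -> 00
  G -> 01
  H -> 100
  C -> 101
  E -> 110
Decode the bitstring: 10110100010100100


Decoding step by step:
Bits 101 -> C
Bits 101 -> C
Bits 00 -> D
Bits 01 -> G
Bits 01 -> G
Bits 00 -> D
Bits 100 -> H


Decoded message: CCDGGDH


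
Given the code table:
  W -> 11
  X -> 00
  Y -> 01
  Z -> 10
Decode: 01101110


Decoding:
01 -> Y
10 -> Z
11 -> W
10 -> Z


Result: YZWZ


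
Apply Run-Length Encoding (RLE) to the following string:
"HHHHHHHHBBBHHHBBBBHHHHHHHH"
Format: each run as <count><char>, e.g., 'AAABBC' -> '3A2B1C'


Scanning runs left to right:
  i=0: run of 'H' x 8 -> '8H'
  i=8: run of 'B' x 3 -> '3B'
  i=11: run of 'H' x 3 -> '3H'
  i=14: run of 'B' x 4 -> '4B'
  i=18: run of 'H' x 8 -> '8H'

RLE = 8H3B3H4B8H


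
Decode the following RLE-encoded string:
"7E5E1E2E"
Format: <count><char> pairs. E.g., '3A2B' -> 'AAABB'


Expanding each <count><char> pair:
  7E -> 'EEEEEEE'
  5E -> 'EEEEE'
  1E -> 'E'
  2E -> 'EE'

Decoded = EEEEEEEEEEEEEEE


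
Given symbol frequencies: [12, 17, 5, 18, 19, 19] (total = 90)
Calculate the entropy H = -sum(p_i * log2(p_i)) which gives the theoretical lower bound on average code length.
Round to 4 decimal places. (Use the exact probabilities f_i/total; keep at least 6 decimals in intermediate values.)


Per-symbol terms -p_i * log2(p_i) with p_i = f_i/90:
  p = 12/90 = 0.133333: log2(p) = -2.906891, -p*log2(p) = 0.387585
  p = 17/90 = 0.188889: log2(p) = -2.404390, -p*log2(p) = 0.454163
  p = 5/90 = 0.055556: log2(p) = -4.169925, -p*log2(p) = 0.231663
  p = 18/90 = 0.200000: log2(p) = -2.321928, -p*log2(p) = 0.464386
  p = 19/90 = 0.211111: log2(p) = -2.243926, -p*log2(p) = 0.473718
  p = 19/90 = 0.211111: log2(p) = -2.243926, -p*log2(p) = 0.473718
H = 0.387585 + 0.454163 + 0.231663 + 0.464386 + 0.473718 + 0.473718 = 2.485233

H = 2.4852 bits/symbol


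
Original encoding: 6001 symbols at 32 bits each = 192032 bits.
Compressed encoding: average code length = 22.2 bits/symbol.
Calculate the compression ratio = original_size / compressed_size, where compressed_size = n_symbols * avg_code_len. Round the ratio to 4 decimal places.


original_size = n_symbols * orig_bits = 6001 * 32 = 192032 bits
compressed_size = n_symbols * avg_code_len = 6001 * 22.2 = 133222.2 bits
ratio = original_size / compressed_size = 192032 / 133222.2 = 1.4414

Compression ratio = 1.4414


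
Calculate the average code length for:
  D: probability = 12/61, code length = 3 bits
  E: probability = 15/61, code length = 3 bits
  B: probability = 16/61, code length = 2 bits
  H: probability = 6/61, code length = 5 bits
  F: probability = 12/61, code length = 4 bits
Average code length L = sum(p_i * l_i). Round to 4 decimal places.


Weighted contributions p_i * l_i:
  D: (12/61) * 3 = 36/61
  E: (15/61) * 3 = 45/61
  B: (16/61) * 2 = 32/61
  H: (6/61) * 5 = 30/61
  F: (12/61) * 4 = 48/61
Sum = (36 + 45 + 32 + 30 + 48)/61 = 191/61

L = 191/61 = 3.1311 bits/symbol


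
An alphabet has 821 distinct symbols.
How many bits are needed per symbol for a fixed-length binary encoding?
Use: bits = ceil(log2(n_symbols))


log2(821) = 9.6812
Bracket: 2^9 = 512 < 821 <= 2^10 = 1024
So ceil(log2(821)) = 10

bits = ceil(log2(821)) = ceil(9.6812) = 10 bits


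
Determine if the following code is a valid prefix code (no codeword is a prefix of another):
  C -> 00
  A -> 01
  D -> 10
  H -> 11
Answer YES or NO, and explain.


Checking each pair (does one codeword prefix another?):
  C='00' vs A='01': no prefix
  C='00' vs D='10': no prefix
  C='00' vs H='11': no prefix
  A='01' vs C='00': no prefix
  A='01' vs D='10': no prefix
  A='01' vs H='11': no prefix
  D='10' vs C='00': no prefix
  D='10' vs A='01': no prefix
  D='10' vs H='11': no prefix
  H='11' vs C='00': no prefix
  H='11' vs A='01': no prefix
  H='11' vs D='10': no prefix
No violation found over all pairs.

YES -- this is a valid prefix code. No codeword is a prefix of any other codeword.


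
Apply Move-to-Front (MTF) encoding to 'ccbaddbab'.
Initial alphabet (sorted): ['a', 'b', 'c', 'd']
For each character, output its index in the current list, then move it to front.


MTF encoding:
'c': index 2 in ['a', 'b', 'c', 'd'] -> ['c', 'a', 'b', 'd']
'c': index 0 in ['c', 'a', 'b', 'd'] -> ['c', 'a', 'b', 'd']
'b': index 2 in ['c', 'a', 'b', 'd'] -> ['b', 'c', 'a', 'd']
'a': index 2 in ['b', 'c', 'a', 'd'] -> ['a', 'b', 'c', 'd']
'd': index 3 in ['a', 'b', 'c', 'd'] -> ['d', 'a', 'b', 'c']
'd': index 0 in ['d', 'a', 'b', 'c'] -> ['d', 'a', 'b', 'c']
'b': index 2 in ['d', 'a', 'b', 'c'] -> ['b', 'd', 'a', 'c']
'a': index 2 in ['b', 'd', 'a', 'c'] -> ['a', 'b', 'd', 'c']
'b': index 1 in ['a', 'b', 'd', 'c'] -> ['b', 'a', 'd', 'c']


Output: [2, 0, 2, 2, 3, 0, 2, 2, 1]


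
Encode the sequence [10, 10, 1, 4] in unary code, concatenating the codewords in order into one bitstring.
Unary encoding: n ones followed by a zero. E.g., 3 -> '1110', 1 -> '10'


Encode each number as n ones followed by a terminating 0:
  10 -> 11111111110 (11 bits)
  10 -> 11111111110 (11 bits)
  1 -> 10 (2 bits)
  4 -> 11110 (5 bits)
Total length = 11 + 11 + 2 + 5 = 29 bits.

Unary([10, 10, 1, 4]) = 11111111110111111111101011110 (29 bits)


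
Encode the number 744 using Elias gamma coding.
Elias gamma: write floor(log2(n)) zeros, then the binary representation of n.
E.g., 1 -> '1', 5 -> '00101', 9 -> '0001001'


num_bits = floor(log2(744)) + 1 = 10
leading_zeros = num_bits - 1 = 9
binary(744) = 1011101000

Elias gamma(744) = '000000000' + '1011101000' = 0000000001011101000 (19 bits)


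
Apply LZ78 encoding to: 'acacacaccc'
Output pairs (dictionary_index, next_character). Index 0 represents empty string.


LZ78 encoding steps:
Dictionary: {0: ''}
Step 1: w='' (idx 0), next='a' -> output (0, 'a'), add 'a' as idx 1
Step 2: w='' (idx 0), next='c' -> output (0, 'c'), add 'c' as idx 2
Step 3: w='a' (idx 1), next='c' -> output (1, 'c'), add 'ac' as idx 3
Step 4: w='ac' (idx 3), next='a' -> output (3, 'a'), add 'aca' as idx 4
Step 5: w='c' (idx 2), next='c' -> output (2, 'c'), add 'cc' as idx 5
Step 6: w='c' (idx 2), end of input -> output (2, '')


Encoded: [(0, 'a'), (0, 'c'), (1, 'c'), (3, 'a'), (2, 'c'), (2, '')]


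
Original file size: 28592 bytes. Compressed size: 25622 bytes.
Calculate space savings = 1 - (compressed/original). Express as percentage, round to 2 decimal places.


ratio = compressed/original = 25622/28592 = 0.896125
savings = 1 - ratio = 1 - 0.896125 = 0.103875
as a percentage: 0.103875 * 100 = 10.39%

Space savings = 1 - 25622/28592 = 10.39%


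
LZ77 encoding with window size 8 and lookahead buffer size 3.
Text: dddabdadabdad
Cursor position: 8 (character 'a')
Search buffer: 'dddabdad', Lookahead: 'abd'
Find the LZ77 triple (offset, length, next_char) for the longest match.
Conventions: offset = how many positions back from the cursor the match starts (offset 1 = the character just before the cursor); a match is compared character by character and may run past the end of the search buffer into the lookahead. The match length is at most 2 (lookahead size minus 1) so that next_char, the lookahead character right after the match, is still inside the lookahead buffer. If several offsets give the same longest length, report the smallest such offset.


Try each offset into the search buffer:
  offset=1 (pos 7, char 'd'): match length 0
  offset=2 (pos 6, char 'a'): match length 1
  offset=3 (pos 5, char 'd'): match length 0
  offset=4 (pos 4, char 'b'): match length 0
  offset=5 (pos 3, char 'a'): match length 2
  offset=6 (pos 2, char 'd'): match length 0
  offset=7 (pos 1, char 'd'): match length 0
  offset=8 (pos 0, char 'd'): match length 0
Longest match has length 2 at offset 5.
next_char = character at position 8 + 2 = 10 -> 'd'

Best match: offset=5, length=2 (matching 'ab' starting at position 3)
LZ77 triple: (5, 2, 'd')


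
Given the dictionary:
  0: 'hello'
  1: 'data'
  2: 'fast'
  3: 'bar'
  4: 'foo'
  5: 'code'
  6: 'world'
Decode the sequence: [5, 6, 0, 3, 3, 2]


Look up each index in the dictionary:
  5 -> 'code'
  6 -> 'world'
  0 -> 'hello'
  3 -> 'bar'
  3 -> 'bar'
  2 -> 'fast'

Decoded: "code world hello bar bar fast"


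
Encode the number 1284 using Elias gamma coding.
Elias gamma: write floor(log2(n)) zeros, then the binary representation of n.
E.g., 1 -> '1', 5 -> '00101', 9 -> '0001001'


num_bits = floor(log2(1284)) + 1 = 11
leading_zeros = num_bits - 1 = 10
binary(1284) = 10100000100

Elias gamma(1284) = '0000000000' + '10100000100' = 000000000010100000100 (21 bits)


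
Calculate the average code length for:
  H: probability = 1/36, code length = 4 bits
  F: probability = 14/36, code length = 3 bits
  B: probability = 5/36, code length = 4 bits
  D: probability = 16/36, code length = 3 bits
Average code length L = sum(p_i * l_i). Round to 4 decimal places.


Weighted contributions p_i * l_i:
  H: (1/36) * 4 = 4/36
  F: (14/36) * 3 = 42/36
  B: (5/36) * 4 = 20/36
  D: (16/36) * 3 = 48/36
Sum = (4 + 42 + 20 + 48)/36 = 114/36

L = 114/36 = 3.1667 bits/symbol


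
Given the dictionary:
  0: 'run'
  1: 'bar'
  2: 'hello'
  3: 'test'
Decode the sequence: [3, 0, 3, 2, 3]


Look up each index in the dictionary:
  3 -> 'test'
  0 -> 'run'
  3 -> 'test'
  2 -> 'hello'
  3 -> 'test'

Decoded: "test run test hello test"


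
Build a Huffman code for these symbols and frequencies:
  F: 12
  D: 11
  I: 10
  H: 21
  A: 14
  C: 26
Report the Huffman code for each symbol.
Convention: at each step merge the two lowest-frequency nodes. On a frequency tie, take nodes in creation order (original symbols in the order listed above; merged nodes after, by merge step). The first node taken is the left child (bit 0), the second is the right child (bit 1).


Huffman tree construction:
Step 1: Merge I(10) + D(11) = 21
Step 2: Merge F(12) + A(14) = 26
Step 3: Merge H(21) + (I+D)(21) = 42
Step 4: Merge C(26) + (F+A)(26) = 52
Step 5: Merge (H+(I+D))(42) + (C+(F+A))(52) = 94
Read each symbol's code off the tree from the root (left child = 0, right child = 1).

Codes:
  F: 110 (length 3)
  D: 011 (length 3)
  I: 010 (length 3)
  H: 00 (length 2)
  A: 111 (length 3)
  C: 10 (length 2)
Average code length: 235/94 = 2.5000 bits/symbol


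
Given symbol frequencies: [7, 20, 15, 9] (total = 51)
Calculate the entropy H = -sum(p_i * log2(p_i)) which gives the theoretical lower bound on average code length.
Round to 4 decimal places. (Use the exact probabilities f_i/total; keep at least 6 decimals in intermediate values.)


Per-symbol terms -p_i * log2(p_i) with p_i = f_i/51:
  p = 7/51 = 0.137255: log2(p) = -2.865070, -p*log2(p) = 0.393245
  p = 20/51 = 0.392157: log2(p) = -1.350497, -p*log2(p) = 0.529607
  p = 15/51 = 0.294118: log2(p) = -1.765535, -p*log2(p) = 0.519275
  p = 9/51 = 0.176471: log2(p) = -2.502500, -p*log2(p) = 0.441618
H = 0.393245 + 0.529607 + 0.519275 + 0.441618 = 1.883745

H = 1.8837 bits/symbol


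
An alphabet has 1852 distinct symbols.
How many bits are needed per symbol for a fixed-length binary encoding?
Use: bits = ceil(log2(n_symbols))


log2(1852) = 10.8549
Bracket: 2^10 = 1024 < 1852 <= 2^11 = 2048
So ceil(log2(1852)) = 11

bits = ceil(log2(1852)) = ceil(10.8549) = 11 bits


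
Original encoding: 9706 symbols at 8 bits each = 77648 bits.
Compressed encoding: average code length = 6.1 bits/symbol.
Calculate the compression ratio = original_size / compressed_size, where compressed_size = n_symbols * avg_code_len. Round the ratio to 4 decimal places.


original_size = n_symbols * orig_bits = 9706 * 8 = 77648 bits
compressed_size = n_symbols * avg_code_len = 9706 * 6.1 = 59206.6 bits
ratio = original_size / compressed_size = 77648 / 59206.6 = 1.3115

Compression ratio = 1.3115


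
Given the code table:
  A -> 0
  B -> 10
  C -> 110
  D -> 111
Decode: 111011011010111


Decoding:
111 -> D
0 -> A
110 -> C
110 -> C
10 -> B
111 -> D


Result: DACCBD


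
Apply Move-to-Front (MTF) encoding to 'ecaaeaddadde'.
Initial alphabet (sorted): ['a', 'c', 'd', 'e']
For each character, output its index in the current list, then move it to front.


MTF encoding:
'e': index 3 in ['a', 'c', 'd', 'e'] -> ['e', 'a', 'c', 'd']
'c': index 2 in ['e', 'a', 'c', 'd'] -> ['c', 'e', 'a', 'd']
'a': index 2 in ['c', 'e', 'a', 'd'] -> ['a', 'c', 'e', 'd']
'a': index 0 in ['a', 'c', 'e', 'd'] -> ['a', 'c', 'e', 'd']
'e': index 2 in ['a', 'c', 'e', 'd'] -> ['e', 'a', 'c', 'd']
'a': index 1 in ['e', 'a', 'c', 'd'] -> ['a', 'e', 'c', 'd']
'd': index 3 in ['a', 'e', 'c', 'd'] -> ['d', 'a', 'e', 'c']
'd': index 0 in ['d', 'a', 'e', 'c'] -> ['d', 'a', 'e', 'c']
'a': index 1 in ['d', 'a', 'e', 'c'] -> ['a', 'd', 'e', 'c']
'd': index 1 in ['a', 'd', 'e', 'c'] -> ['d', 'a', 'e', 'c']
'd': index 0 in ['d', 'a', 'e', 'c'] -> ['d', 'a', 'e', 'c']
'e': index 2 in ['d', 'a', 'e', 'c'] -> ['e', 'd', 'a', 'c']


Output: [3, 2, 2, 0, 2, 1, 3, 0, 1, 1, 0, 2]


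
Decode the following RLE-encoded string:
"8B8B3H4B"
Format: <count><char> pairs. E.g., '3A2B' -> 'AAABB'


Expanding each <count><char> pair:
  8B -> 'BBBBBBBB'
  8B -> 'BBBBBBBB'
  3H -> 'HHH'
  4B -> 'BBBB'

Decoded = BBBBBBBBBBBBBBBBHHHBBBB


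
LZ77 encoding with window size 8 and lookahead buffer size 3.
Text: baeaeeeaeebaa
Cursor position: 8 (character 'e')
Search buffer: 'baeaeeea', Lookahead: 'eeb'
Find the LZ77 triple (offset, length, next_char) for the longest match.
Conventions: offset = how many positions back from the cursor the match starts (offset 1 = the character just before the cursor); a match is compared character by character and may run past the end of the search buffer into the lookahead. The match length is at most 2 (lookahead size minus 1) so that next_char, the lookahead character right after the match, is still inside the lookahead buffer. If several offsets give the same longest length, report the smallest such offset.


Try each offset into the search buffer:
  offset=1 (pos 7, char 'a'): match length 0
  offset=2 (pos 6, char 'e'): match length 1
  offset=3 (pos 5, char 'e'): match length 2
  offset=4 (pos 4, char 'e'): match length 2
  offset=5 (pos 3, char 'a'): match length 0
  offset=6 (pos 2, char 'e'): match length 1
  offset=7 (pos 1, char 'a'): match length 0
  offset=8 (pos 0, char 'b'): match length 0
Longest match has length 2, found at offsets 3, 4; take the smallest, offset 3.
next_char = character at position 8 + 2 = 10 -> 'b'

Best match: offset=3, length=2 (matching 'ee' starting at position 5)
LZ77 triple: (3, 2, 'b')


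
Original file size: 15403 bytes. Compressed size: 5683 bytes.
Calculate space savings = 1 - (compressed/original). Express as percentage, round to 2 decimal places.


ratio = compressed/original = 5683/15403 = 0.368954
savings = 1 - ratio = 1 - 0.368954 = 0.631046
as a percentage: 0.631046 * 100 = 63.1%

Space savings = 1 - 5683/15403 = 63.1%


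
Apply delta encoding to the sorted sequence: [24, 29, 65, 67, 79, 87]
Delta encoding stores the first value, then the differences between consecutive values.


First value: 24
Deltas:
  29 - 24 = 5
  65 - 29 = 36
  67 - 65 = 2
  79 - 67 = 12
  87 - 79 = 8


Delta encoded: [24, 5, 36, 2, 12, 8]


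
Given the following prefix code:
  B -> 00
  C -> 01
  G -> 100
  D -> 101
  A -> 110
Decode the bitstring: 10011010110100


Decoding step by step:
Bits 100 -> G
Bits 110 -> A
Bits 101 -> D
Bits 101 -> D
Bits 00 -> B


Decoded message: GADDB


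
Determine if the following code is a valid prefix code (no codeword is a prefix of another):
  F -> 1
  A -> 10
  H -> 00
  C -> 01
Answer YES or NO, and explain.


Checking each pair (does one codeword prefix another?):
  F='1' vs A='10': prefix -- VIOLATION

NO -- this is NOT a valid prefix code. F (1) is a prefix of A (10).


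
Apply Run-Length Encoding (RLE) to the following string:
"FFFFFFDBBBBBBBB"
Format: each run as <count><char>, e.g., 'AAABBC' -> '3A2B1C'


Scanning runs left to right:
  i=0: run of 'F' x 6 -> '6F'
  i=6: run of 'D' x 1 -> '1D'
  i=7: run of 'B' x 8 -> '8B'

RLE = 6F1D8B


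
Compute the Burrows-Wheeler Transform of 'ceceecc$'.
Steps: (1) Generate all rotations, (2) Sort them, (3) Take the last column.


Rotations (sorted):
  0: $ceceecc -> last char: c
  1: c$ceceec -> last char: c
  2: cc$cecee -> last char: e
  3: ceceecc$ -> last char: $
  4: ceecc$ce -> last char: e
  5: ecc$cece -> last char: e
  6: eceecc$c -> last char: c
  7: eecc$cec -> last char: c


BWT = cce$eecc


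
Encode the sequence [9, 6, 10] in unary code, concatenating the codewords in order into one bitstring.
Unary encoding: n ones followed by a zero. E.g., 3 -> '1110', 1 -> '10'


Encode each number as n ones followed by a terminating 0:
  9 -> 1111111110 (10 bits)
  6 -> 1111110 (7 bits)
  10 -> 11111111110 (11 bits)
Total length = 10 + 7 + 11 = 28 bits.

Unary([9, 6, 10]) = 1111111110111111011111111110 (28 bits)


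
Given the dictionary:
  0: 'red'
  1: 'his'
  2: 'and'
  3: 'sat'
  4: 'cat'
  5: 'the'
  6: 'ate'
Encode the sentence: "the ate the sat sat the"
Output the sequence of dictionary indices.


Look up each word in the dictionary:
  'the' -> 5
  'ate' -> 6
  'the' -> 5
  'sat' -> 3
  'sat' -> 3
  'the' -> 5

Encoded: [5, 6, 5, 3, 3, 5]


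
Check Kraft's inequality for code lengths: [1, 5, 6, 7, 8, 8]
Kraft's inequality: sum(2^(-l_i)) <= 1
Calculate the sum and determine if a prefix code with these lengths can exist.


Sum = 2^(-1) + 2^(-5) + 2^(-6) + 2^(-7) + 2^(-8) + 2^(-8)
    = 0.5 + 0.03125 + 0.015625 + 0.0078125 + 0.00390625 + 0.00390625
    = 144/256 = 0.5625
Since 0.5625 <= 1, Kraft's inequality IS satisfied.
A prefix code with these lengths CAN exist.

Kraft sum = 0.5625. Satisfied.


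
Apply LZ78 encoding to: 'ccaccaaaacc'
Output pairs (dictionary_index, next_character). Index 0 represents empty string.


LZ78 encoding steps:
Dictionary: {0: ''}
Step 1: w='' (idx 0), next='c' -> output (0, 'c'), add 'c' as idx 1
Step 2: w='c' (idx 1), next='a' -> output (1, 'a'), add 'ca' as idx 2
Step 3: w='c' (idx 1), next='c' -> output (1, 'c'), add 'cc' as idx 3
Step 4: w='' (idx 0), next='a' -> output (0, 'a'), add 'a' as idx 4
Step 5: w='a' (idx 4), next='a' -> output (4, 'a'), add 'aa' as idx 5
Step 6: w='a' (idx 4), next='c' -> output (4, 'c'), add 'ac' as idx 6
Step 7: w='c' (idx 1), end of input -> output (1, '')


Encoded: [(0, 'c'), (1, 'a'), (1, 'c'), (0, 'a'), (4, 'a'), (4, 'c'), (1, '')]


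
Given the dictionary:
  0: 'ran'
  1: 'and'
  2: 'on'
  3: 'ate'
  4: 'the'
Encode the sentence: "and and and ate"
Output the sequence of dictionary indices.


Look up each word in the dictionary:
  'and' -> 1
  'and' -> 1
  'and' -> 1
  'ate' -> 3

Encoded: [1, 1, 1, 3]


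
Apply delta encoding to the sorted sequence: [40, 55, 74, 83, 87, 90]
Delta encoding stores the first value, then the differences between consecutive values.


First value: 40
Deltas:
  55 - 40 = 15
  74 - 55 = 19
  83 - 74 = 9
  87 - 83 = 4
  90 - 87 = 3


Delta encoded: [40, 15, 19, 9, 4, 3]


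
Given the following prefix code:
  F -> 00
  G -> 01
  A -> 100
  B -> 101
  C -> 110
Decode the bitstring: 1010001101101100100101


Decoding step by step:
Bits 101 -> B
Bits 00 -> F
Bits 01 -> G
Bits 101 -> B
Bits 101 -> B
Bits 100 -> A
Bits 100 -> A
Bits 101 -> B


Decoded message: BFGBBAAB


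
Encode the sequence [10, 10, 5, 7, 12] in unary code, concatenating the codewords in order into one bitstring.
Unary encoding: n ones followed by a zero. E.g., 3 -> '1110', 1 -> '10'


Encode each number as n ones followed by a terminating 0:
  10 -> 11111111110 (11 bits)
  10 -> 11111111110 (11 bits)
  5 -> 111110 (6 bits)
  7 -> 11111110 (8 bits)
  12 -> 1111111111110 (13 bits)
Total length = 11 + 11 + 6 + 8 + 13 = 49 bits.

Unary([10, 10, 5, 7, 12]) = 1111111111011111111110111110111111101111111111110 (49 bits)


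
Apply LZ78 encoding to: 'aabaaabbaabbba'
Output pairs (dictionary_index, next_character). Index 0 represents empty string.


LZ78 encoding steps:
Dictionary: {0: ''}
Step 1: w='' (idx 0), next='a' -> output (0, 'a'), add 'a' as idx 1
Step 2: w='a' (idx 1), next='b' -> output (1, 'b'), add 'ab' as idx 2
Step 3: w='a' (idx 1), next='a' -> output (1, 'a'), add 'aa' as idx 3
Step 4: w='ab' (idx 2), next='b' -> output (2, 'b'), add 'abb' as idx 4
Step 5: w='aa' (idx 3), next='b' -> output (3, 'b'), add 'aab' as idx 5
Step 6: w='' (idx 0), next='b' -> output (0, 'b'), add 'b' as idx 6
Step 7: w='b' (idx 6), next='a' -> output (6, 'a'), add 'ba' as idx 7


Encoded: [(0, 'a'), (1, 'b'), (1, 'a'), (2, 'b'), (3, 'b'), (0, 'b'), (6, 'a')]


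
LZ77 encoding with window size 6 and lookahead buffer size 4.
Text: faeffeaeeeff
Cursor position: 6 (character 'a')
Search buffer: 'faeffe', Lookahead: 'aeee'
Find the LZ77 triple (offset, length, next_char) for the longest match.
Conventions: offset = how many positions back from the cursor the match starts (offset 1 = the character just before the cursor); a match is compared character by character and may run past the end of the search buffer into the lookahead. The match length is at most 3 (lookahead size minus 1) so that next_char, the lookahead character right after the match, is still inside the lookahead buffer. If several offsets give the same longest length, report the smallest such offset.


Try each offset into the search buffer:
  offset=1 (pos 5, char 'e'): match length 0
  offset=2 (pos 4, char 'f'): match length 0
  offset=3 (pos 3, char 'f'): match length 0
  offset=4 (pos 2, char 'e'): match length 0
  offset=5 (pos 1, char 'a'): match length 2
  offset=6 (pos 0, char 'f'): match length 0
Longest match has length 2 at offset 5.
next_char = character at position 6 + 2 = 8 -> 'e'

Best match: offset=5, length=2 (matching 'ae' starting at position 1)
LZ77 triple: (5, 2, 'e')


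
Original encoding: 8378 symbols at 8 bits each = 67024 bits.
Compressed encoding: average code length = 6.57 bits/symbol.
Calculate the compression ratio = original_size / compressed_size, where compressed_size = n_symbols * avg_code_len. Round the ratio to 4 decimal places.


original_size = n_symbols * orig_bits = 8378 * 8 = 67024 bits
compressed_size = n_symbols * avg_code_len = 8378 * 6.57 = 55043.46 bits
ratio = original_size / compressed_size = 67024 / 55043.46 = 1.2177

Compression ratio = 1.2177


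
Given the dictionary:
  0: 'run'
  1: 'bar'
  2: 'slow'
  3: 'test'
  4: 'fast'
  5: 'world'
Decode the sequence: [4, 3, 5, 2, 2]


Look up each index in the dictionary:
  4 -> 'fast'
  3 -> 'test'
  5 -> 'world'
  2 -> 'slow'
  2 -> 'slow'

Decoded: "fast test world slow slow"


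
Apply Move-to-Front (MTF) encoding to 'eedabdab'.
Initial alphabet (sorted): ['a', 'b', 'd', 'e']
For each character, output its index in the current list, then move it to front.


MTF encoding:
'e': index 3 in ['a', 'b', 'd', 'e'] -> ['e', 'a', 'b', 'd']
'e': index 0 in ['e', 'a', 'b', 'd'] -> ['e', 'a', 'b', 'd']
'd': index 3 in ['e', 'a', 'b', 'd'] -> ['d', 'e', 'a', 'b']
'a': index 2 in ['d', 'e', 'a', 'b'] -> ['a', 'd', 'e', 'b']
'b': index 3 in ['a', 'd', 'e', 'b'] -> ['b', 'a', 'd', 'e']
'd': index 2 in ['b', 'a', 'd', 'e'] -> ['d', 'b', 'a', 'e']
'a': index 2 in ['d', 'b', 'a', 'e'] -> ['a', 'd', 'b', 'e']
'b': index 2 in ['a', 'd', 'b', 'e'] -> ['b', 'a', 'd', 'e']


Output: [3, 0, 3, 2, 3, 2, 2, 2]


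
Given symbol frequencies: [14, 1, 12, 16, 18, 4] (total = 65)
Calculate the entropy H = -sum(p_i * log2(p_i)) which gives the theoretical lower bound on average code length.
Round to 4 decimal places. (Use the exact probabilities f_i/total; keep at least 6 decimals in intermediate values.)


Per-symbol terms -p_i * log2(p_i) with p_i = f_i/65:
  p = 14/65 = 0.215385: log2(p) = -2.215013, -p*log2(p) = 0.477080
  p = 1/65 = 0.015385: log2(p) = -6.022368, -p*log2(p) = 0.092652
  p = 12/65 = 0.184615: log2(p) = -2.437405, -p*log2(p) = 0.449983
  p = 16/65 = 0.246154: log2(p) = -2.022368, -p*log2(p) = 0.497814
  p = 18/65 = 0.276923: log2(p) = -1.852443, -p*log2(p) = 0.512984
  p = 4/65 = 0.061538: log2(p) = -4.022368, -p*log2(p) = 0.247530
H = 0.477080 + 0.092652 + 0.449983 + 0.497814 + 0.512984 + 0.247530 = 2.278043

H = 2.278 bits/symbol


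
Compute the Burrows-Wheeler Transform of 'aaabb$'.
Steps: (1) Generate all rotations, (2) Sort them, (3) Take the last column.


Rotations (sorted):
  0: $aaabb -> last char: b
  1: aaabb$ -> last char: $
  2: aabb$a -> last char: a
  3: abb$aa -> last char: a
  4: b$aaab -> last char: b
  5: bb$aaa -> last char: a


BWT = b$aaba


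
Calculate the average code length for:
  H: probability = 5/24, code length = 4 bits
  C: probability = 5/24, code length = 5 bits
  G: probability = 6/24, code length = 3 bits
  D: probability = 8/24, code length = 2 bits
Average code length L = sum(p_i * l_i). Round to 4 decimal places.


Weighted contributions p_i * l_i:
  H: (5/24) * 4 = 20/24
  C: (5/24) * 5 = 25/24
  G: (6/24) * 3 = 18/24
  D: (8/24) * 2 = 16/24
Sum = (20 + 25 + 18 + 16)/24 = 79/24

L = 79/24 = 3.2917 bits/symbol


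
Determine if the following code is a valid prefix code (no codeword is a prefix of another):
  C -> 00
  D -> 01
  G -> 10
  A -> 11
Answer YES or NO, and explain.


Checking each pair (does one codeword prefix another?):
  C='00' vs D='01': no prefix
  C='00' vs G='10': no prefix
  C='00' vs A='11': no prefix
  D='01' vs C='00': no prefix
  D='01' vs G='10': no prefix
  D='01' vs A='11': no prefix
  G='10' vs C='00': no prefix
  G='10' vs D='01': no prefix
  G='10' vs A='11': no prefix
  A='11' vs C='00': no prefix
  A='11' vs D='01': no prefix
  A='11' vs G='10': no prefix
No violation found over all pairs.

YES -- this is a valid prefix code. No codeword is a prefix of any other codeword.


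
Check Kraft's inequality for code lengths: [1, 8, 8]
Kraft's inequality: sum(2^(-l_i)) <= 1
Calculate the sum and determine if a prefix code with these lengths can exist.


Sum = 2^(-1) + 2^(-8) + 2^(-8)
    = 0.5 + 0.00390625 + 0.00390625
    = 130/256 = 0.5078125
Since 0.5078125 <= 1, Kraft's inequality IS satisfied.
A prefix code with these lengths CAN exist.

Kraft sum = 0.5078125. Satisfied.


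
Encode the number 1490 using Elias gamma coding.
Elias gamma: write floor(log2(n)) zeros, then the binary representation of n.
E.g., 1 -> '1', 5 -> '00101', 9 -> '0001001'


num_bits = floor(log2(1490)) + 1 = 11
leading_zeros = num_bits - 1 = 10
binary(1490) = 10111010010

Elias gamma(1490) = '0000000000' + '10111010010' = 000000000010111010010 (21 bits)


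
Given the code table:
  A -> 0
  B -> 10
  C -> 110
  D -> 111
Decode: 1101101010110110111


Decoding:
110 -> C
110 -> C
10 -> B
10 -> B
110 -> C
110 -> C
111 -> D


Result: CCBBCCD


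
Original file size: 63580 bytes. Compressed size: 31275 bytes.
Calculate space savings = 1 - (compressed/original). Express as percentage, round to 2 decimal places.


ratio = compressed/original = 31275/63580 = 0.4919
savings = 1 - ratio = 1 - 0.4919 = 0.5081
as a percentage: 0.5081 * 100 = 50.81%

Space savings = 1 - 31275/63580 = 50.81%


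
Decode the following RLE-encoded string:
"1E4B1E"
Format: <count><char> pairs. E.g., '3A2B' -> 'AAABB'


Expanding each <count><char> pair:
  1E -> 'E'
  4B -> 'BBBB'
  1E -> 'E'

Decoded = EBBBBE


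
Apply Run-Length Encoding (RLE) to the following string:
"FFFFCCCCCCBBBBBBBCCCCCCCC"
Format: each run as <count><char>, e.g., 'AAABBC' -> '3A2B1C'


Scanning runs left to right:
  i=0: run of 'F' x 4 -> '4F'
  i=4: run of 'C' x 6 -> '6C'
  i=10: run of 'B' x 7 -> '7B'
  i=17: run of 'C' x 8 -> '8C'

RLE = 4F6C7B8C


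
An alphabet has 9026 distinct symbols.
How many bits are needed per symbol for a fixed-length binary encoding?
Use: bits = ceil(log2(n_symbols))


log2(9026) = 13.1399
Bracket: 2^13 = 8192 < 9026 <= 2^14 = 16384
So ceil(log2(9026)) = 14

bits = ceil(log2(9026)) = ceil(13.1399) = 14 bits


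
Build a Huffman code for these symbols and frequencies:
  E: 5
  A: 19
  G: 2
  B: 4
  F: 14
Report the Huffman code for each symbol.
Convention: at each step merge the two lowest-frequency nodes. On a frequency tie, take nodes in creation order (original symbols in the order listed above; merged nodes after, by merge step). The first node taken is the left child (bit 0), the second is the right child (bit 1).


Huffman tree construction:
Step 1: Merge G(2) + B(4) = 6
Step 2: Merge E(5) + (G+B)(6) = 11
Step 3: Merge (E+(G+B))(11) + F(14) = 25
Step 4: Merge A(19) + ((E+(G+B))+F)(25) = 44
Read each symbol's code off the tree from the root (left child = 0, right child = 1).

Codes:
  E: 100 (length 3)
  A: 0 (length 1)
  G: 1010 (length 4)
  B: 1011 (length 4)
  F: 11 (length 2)
Average code length: 86/44 = 1.9545 bits/symbol


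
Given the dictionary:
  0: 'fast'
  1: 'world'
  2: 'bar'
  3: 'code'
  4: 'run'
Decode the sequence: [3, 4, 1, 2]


Look up each index in the dictionary:
  3 -> 'code'
  4 -> 'run'
  1 -> 'world'
  2 -> 'bar'

Decoded: "code run world bar"


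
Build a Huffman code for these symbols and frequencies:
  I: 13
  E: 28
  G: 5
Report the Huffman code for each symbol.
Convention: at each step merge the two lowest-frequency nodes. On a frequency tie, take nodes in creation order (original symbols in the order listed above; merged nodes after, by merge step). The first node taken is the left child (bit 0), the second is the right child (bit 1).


Huffman tree construction:
Step 1: Merge G(5) + I(13) = 18
Step 2: Merge (G+I)(18) + E(28) = 46
Read each symbol's code off the tree from the root (left child = 0, right child = 1).

Codes:
  I: 01 (length 2)
  E: 1 (length 1)
  G: 00 (length 2)
Average code length: 64/46 = 1.3913 bits/symbol


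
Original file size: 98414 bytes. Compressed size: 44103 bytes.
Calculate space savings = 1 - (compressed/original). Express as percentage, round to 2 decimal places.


ratio = compressed/original = 44103/98414 = 0.448137
savings = 1 - ratio = 1 - 0.448137 = 0.551863
as a percentage: 0.551863 * 100 = 55.19%

Space savings = 1 - 44103/98414 = 55.19%


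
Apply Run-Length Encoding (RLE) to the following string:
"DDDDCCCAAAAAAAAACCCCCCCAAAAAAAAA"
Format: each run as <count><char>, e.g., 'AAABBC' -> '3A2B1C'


Scanning runs left to right:
  i=0: run of 'D' x 4 -> '4D'
  i=4: run of 'C' x 3 -> '3C'
  i=7: run of 'A' x 9 -> '9A'
  i=16: run of 'C' x 7 -> '7C'
  i=23: run of 'A' x 9 -> '9A'

RLE = 4D3C9A7C9A


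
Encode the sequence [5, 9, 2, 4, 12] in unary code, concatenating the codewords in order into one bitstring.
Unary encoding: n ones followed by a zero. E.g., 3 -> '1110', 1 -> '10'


Encode each number as n ones followed by a terminating 0:
  5 -> 111110 (6 bits)
  9 -> 1111111110 (10 bits)
  2 -> 110 (3 bits)
  4 -> 11110 (5 bits)
  12 -> 1111111111110 (13 bits)
Total length = 6 + 10 + 3 + 5 + 13 = 37 bits.

Unary([5, 9, 2, 4, 12]) = 1111101111111110110111101111111111110 (37 bits)


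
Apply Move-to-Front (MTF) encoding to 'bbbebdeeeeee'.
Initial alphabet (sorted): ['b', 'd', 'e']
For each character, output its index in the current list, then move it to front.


MTF encoding:
'b': index 0 in ['b', 'd', 'e'] -> ['b', 'd', 'e']
'b': index 0 in ['b', 'd', 'e'] -> ['b', 'd', 'e']
'b': index 0 in ['b', 'd', 'e'] -> ['b', 'd', 'e']
'e': index 2 in ['b', 'd', 'e'] -> ['e', 'b', 'd']
'b': index 1 in ['e', 'b', 'd'] -> ['b', 'e', 'd']
'd': index 2 in ['b', 'e', 'd'] -> ['d', 'b', 'e']
'e': index 2 in ['d', 'b', 'e'] -> ['e', 'd', 'b']
'e': index 0 in ['e', 'd', 'b'] -> ['e', 'd', 'b']
'e': index 0 in ['e', 'd', 'b'] -> ['e', 'd', 'b']
'e': index 0 in ['e', 'd', 'b'] -> ['e', 'd', 'b']
'e': index 0 in ['e', 'd', 'b'] -> ['e', 'd', 'b']
'e': index 0 in ['e', 'd', 'b'] -> ['e', 'd', 'b']


Output: [0, 0, 0, 2, 1, 2, 2, 0, 0, 0, 0, 0]


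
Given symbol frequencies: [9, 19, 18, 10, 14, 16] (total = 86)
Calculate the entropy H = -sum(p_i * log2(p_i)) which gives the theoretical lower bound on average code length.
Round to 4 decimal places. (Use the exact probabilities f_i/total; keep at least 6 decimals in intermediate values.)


Per-symbol terms -p_i * log2(p_i) with p_i = f_i/86:
  p = 9/86 = 0.104651: log2(p) = -3.256340, -p*log2(p) = 0.340780
  p = 19/86 = 0.220930: log2(p) = -2.178337, -p*log2(p) = 0.481261
  p = 18/86 = 0.209302: log2(p) = -2.256340, -p*log2(p) = 0.472257
  p = 10/86 = 0.116279: log2(p) = -3.104337, -p*log2(p) = 0.360969
  p = 14/86 = 0.162791: log2(p) = -2.618910, -p*log2(p) = 0.426334
  p = 16/86 = 0.186047: log2(p) = -2.426265, -p*log2(p) = 0.451398
H = 0.340780 + 0.481261 + 0.472257 + 0.360969 + 0.426334 + 0.451398 = 2.532999

H = 2.533 bits/symbol


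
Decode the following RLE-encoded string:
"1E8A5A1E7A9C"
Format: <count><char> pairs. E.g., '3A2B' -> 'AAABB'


Expanding each <count><char> pair:
  1E -> 'E'
  8A -> 'AAAAAAAA'
  5A -> 'AAAAA'
  1E -> 'E'
  7A -> 'AAAAAAA'
  9C -> 'CCCCCCCCC'

Decoded = EAAAAAAAAAAAAAEAAAAAAACCCCCCCCC


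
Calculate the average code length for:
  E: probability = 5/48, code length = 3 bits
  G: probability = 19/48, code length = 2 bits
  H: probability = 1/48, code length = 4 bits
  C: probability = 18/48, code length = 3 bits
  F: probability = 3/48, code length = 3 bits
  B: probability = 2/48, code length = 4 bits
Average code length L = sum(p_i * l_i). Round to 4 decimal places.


Weighted contributions p_i * l_i:
  E: (5/48) * 3 = 15/48
  G: (19/48) * 2 = 38/48
  H: (1/48) * 4 = 4/48
  C: (18/48) * 3 = 54/48
  F: (3/48) * 3 = 9/48
  B: (2/48) * 4 = 8/48
Sum = (15 + 38 + 4 + 54 + 9 + 8)/48 = 128/48

L = 128/48 = 2.6667 bits/symbol


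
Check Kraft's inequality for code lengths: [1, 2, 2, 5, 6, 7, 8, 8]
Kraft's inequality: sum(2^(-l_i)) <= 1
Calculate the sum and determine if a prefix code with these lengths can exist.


Sum = 2^(-1) + 2^(-2) + 2^(-2) + 2^(-5) + 2^(-6) + 2^(-7) + 2^(-8) + 2^(-8)
    = 0.5 + 0.25 + 0.25 + 0.03125 + 0.015625 + 0.0078125 + 0.00390625 + 0.00390625
    = 272/256 = 1.0625
Since 1.0625 > 1, Kraft's inequality is NOT satisfied.
A prefix code with these lengths CANNOT exist.

Kraft sum = 1.0625. Not satisfied.


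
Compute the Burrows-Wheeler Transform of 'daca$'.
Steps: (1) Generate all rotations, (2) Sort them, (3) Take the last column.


Rotations (sorted):
  0: $daca -> last char: a
  1: a$dac -> last char: c
  2: aca$d -> last char: d
  3: ca$da -> last char: a
  4: daca$ -> last char: $


BWT = acda$


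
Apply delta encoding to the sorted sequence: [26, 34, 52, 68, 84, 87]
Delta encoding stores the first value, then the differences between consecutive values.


First value: 26
Deltas:
  34 - 26 = 8
  52 - 34 = 18
  68 - 52 = 16
  84 - 68 = 16
  87 - 84 = 3


Delta encoded: [26, 8, 18, 16, 16, 3]


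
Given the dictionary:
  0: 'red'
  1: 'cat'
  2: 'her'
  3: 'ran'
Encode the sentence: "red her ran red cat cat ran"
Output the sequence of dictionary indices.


Look up each word in the dictionary:
  'red' -> 0
  'her' -> 2
  'ran' -> 3
  'red' -> 0
  'cat' -> 1
  'cat' -> 1
  'ran' -> 3

Encoded: [0, 2, 3, 0, 1, 1, 3]


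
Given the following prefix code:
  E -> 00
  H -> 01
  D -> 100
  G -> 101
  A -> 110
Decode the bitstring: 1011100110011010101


Decoding step by step:
Bits 101 -> G
Bits 110 -> A
Bits 01 -> H
Bits 100 -> D
Bits 110 -> A
Bits 101 -> G
Bits 01 -> H


Decoded message: GAHDAGH


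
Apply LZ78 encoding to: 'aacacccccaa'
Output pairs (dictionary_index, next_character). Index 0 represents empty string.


LZ78 encoding steps:
Dictionary: {0: ''}
Step 1: w='' (idx 0), next='a' -> output (0, 'a'), add 'a' as idx 1
Step 2: w='a' (idx 1), next='c' -> output (1, 'c'), add 'ac' as idx 2
Step 3: w='ac' (idx 2), next='c' -> output (2, 'c'), add 'acc' as idx 3
Step 4: w='' (idx 0), next='c' -> output (0, 'c'), add 'c' as idx 4
Step 5: w='c' (idx 4), next='c' -> output (4, 'c'), add 'cc' as idx 5
Step 6: w='a' (idx 1), next='a' -> output (1, 'a'), add 'aa' as idx 6


Encoded: [(0, 'a'), (1, 'c'), (2, 'c'), (0, 'c'), (4, 'c'), (1, 'a')]


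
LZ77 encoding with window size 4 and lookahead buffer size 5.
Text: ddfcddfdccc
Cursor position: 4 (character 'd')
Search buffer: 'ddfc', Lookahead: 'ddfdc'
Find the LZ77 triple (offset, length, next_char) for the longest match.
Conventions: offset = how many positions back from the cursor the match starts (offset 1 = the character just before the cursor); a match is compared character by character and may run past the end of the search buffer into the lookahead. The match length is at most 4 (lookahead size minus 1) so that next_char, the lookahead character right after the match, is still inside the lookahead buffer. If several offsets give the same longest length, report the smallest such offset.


Try each offset into the search buffer:
  offset=1 (pos 3, char 'c'): match length 0
  offset=2 (pos 2, char 'f'): match length 0
  offset=3 (pos 1, char 'd'): match length 1
  offset=4 (pos 0, char 'd'): match length 3
Longest match has length 3 at offset 4.
next_char = character at position 4 + 3 = 7 -> 'd'

Best match: offset=4, length=3 (matching 'ddf' starting at position 0)
LZ77 triple: (4, 3, 'd')


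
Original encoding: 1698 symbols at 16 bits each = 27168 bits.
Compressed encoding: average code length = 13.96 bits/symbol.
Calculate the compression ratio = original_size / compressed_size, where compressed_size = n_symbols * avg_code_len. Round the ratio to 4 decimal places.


original_size = n_symbols * orig_bits = 1698 * 16 = 27168 bits
compressed_size = n_symbols * avg_code_len = 1698 * 13.96 = 23704.08 bits
ratio = original_size / compressed_size = 27168 / 23704.08 = 1.1461

Compression ratio = 1.1461


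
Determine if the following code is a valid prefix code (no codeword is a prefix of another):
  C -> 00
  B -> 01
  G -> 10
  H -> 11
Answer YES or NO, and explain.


Checking each pair (does one codeword prefix another?):
  C='00' vs B='01': no prefix
  C='00' vs G='10': no prefix
  C='00' vs H='11': no prefix
  B='01' vs C='00': no prefix
  B='01' vs G='10': no prefix
  B='01' vs H='11': no prefix
  G='10' vs C='00': no prefix
  G='10' vs B='01': no prefix
  G='10' vs H='11': no prefix
  H='11' vs C='00': no prefix
  H='11' vs B='01': no prefix
  H='11' vs G='10': no prefix
No violation found over all pairs.

YES -- this is a valid prefix code. No codeword is a prefix of any other codeword.


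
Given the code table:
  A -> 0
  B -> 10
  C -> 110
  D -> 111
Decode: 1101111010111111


Decoding:
110 -> C
111 -> D
10 -> B
10 -> B
111 -> D
111 -> D


Result: CDBBDD


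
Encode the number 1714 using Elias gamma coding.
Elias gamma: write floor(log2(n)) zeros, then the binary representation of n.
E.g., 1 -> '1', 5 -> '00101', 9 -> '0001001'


num_bits = floor(log2(1714)) + 1 = 11
leading_zeros = num_bits - 1 = 10
binary(1714) = 11010110010

Elias gamma(1714) = '0000000000' + '11010110010' = 000000000011010110010 (21 bits)
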